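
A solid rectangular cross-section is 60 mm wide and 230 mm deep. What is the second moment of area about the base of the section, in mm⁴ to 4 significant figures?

I_base ≈ 2.433 × 10⁸ mm⁴

The section: 60 × 230, A = 13 800 mm², y = 115 mm, Ī = 60 835 000 mm⁴.
Transfer it to the base of the section using Ī + A·d² with d = y − 0:
  the section: d = 115 mm → contributes +243 340 000 mm⁴
Total I = 243 340 000 mm⁴.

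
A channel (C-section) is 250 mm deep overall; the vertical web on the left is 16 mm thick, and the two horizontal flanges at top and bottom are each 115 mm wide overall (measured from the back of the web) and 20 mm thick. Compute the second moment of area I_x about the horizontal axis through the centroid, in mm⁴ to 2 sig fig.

I_x ≈ 7.3 × 10⁷ mm⁴

Treat the section as a set of non-overlapping primitives; coordinates are from the bounding-box lower-left.
Web: 16 × 250, A = 4 000 mm², y = 125 mm, Ī = 20 833 333 mm⁴.
Top flange (beyond web): 99 × 20, A = 1 980 mm², y = 240 mm, Ī = 66 000 mm⁴.
Bottom flange (beyond web): 99 × 20, A = 1 980 mm², y = 10 mm, Ī = 66 000 mm⁴.
By symmetry the centroid is at mid-height, ȳ = 125 mm.
Transfer each piece to the horizontal axis through the centroid using Ī + A·d² with d = y − 125:
  web: d = 0 mm → contributes +20 833 333 mm⁴
  top flange (beyond web): d = 115 mm → contributes +26 251 500 mm⁴
  bottom flange (beyond web): d = -115 mm → contributes +26 251 500 mm⁴
Total I = 73 336 333 mm⁴.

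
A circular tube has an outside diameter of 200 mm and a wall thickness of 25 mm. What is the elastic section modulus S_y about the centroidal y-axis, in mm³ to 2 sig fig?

Split into non-overlapping primitives; take the origin at the lower-left of the bounding box.
Outer circle: ⌀200, A = 31 416 mm², x = 100 mm, Ī = 78 539 816 mm⁴.
Bore (subtracted): ⌀150, A = 17 671 mm², x = 100 mm, Ī = 24 850 489 mm⁴.
By symmetry the centroid is at mid-width, x̄ = 100 mm.
All pieces are centred on the centroidal y-axis, so I = ΣĪ (holes subtracted) = 53 689 328 mm⁴.
Extreme fibre distance c = 100 mm; S = I/c = 536 893 mm³.

S_y ≈ 5.4 × 10⁵ mm³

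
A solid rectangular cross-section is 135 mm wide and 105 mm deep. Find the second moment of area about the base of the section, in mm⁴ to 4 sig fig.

The section: 135 × 105, A = 14 175 mm², y = 52.5 mm, Ī = 13 023 281 mm⁴.
Transfer it to the bottom edge using Ī + A·d² with d = y − 0:
  the section: d = 52.5 mm → contributes +52 093 125 mm⁴
Total I = 52 093 125 mm⁴.

I_base ≈ 5.209 × 10⁷ mm⁴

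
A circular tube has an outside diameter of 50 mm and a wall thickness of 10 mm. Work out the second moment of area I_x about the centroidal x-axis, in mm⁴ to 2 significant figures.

Treat the section as a set of non-overlapping primitives; coordinates are from the bounding-box lower-left.
Outer circle: ⌀50, A = 1 963 mm², y = 25 mm, Ī = 306 796 mm⁴.
Bore (subtracted): ⌀30, A = 706.9 mm², y = 25 mm, Ī = 39 761 mm⁴.
By symmetry the centroid is at mid-height, ȳ = 25 mm.
All pieces are centred on the centroidal x-axis, so I = ΣĪ (holes subtracted) = 267 035 mm⁴.

I_x ≈ 2.7 × 10⁵ mm⁴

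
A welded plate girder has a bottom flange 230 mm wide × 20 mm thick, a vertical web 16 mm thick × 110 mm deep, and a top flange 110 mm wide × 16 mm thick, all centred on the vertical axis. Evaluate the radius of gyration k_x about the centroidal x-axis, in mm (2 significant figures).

k_x ≈ 54 mm

Split into non-overlapping primitives; take the origin at the lower-left of the bounding box.
Bottom plate: 230 × 20, A = 4 600 mm², y = 10 mm, Ī = 153 333 mm⁴.
Web plate: 16 × 110, A = 1 760 mm², y = 75 mm, Ī = 1 774 667 mm⁴.
Top plate: 110 × 16, A = 1 760 mm², y = 138 mm, Ī = 37 547 mm⁴.
Centroid: ȳ = ΣA·y / ΣA = 51.83 mm.
Transfer each piece to the centroidal x-axis using Ī + A·d² with d = y − 51.83:
  bottom plate: d = -41.83 mm → contributes +8 203 145 mm⁴
  web plate: d = 23.17 mm → contributes +2 719 316 mm⁴
  top plate: d = 86.17 mm → contributes +13 105 258 mm⁴
Total I = 24 027 719 mm⁴.
Radius of gyration: k = √(I/A) = √(24 027 719 / 8 120) = 54.4 mm.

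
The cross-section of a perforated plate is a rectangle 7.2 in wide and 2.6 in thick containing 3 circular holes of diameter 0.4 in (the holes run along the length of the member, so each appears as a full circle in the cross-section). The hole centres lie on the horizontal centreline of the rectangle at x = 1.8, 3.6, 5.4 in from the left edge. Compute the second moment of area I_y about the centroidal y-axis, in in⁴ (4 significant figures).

Treat the section as a set of non-overlapping primitives; coordinates are from the bounding-box lower-left.
Plate: 7.2 × 2.6, A = 18.72 in², x = 3.6 in, Ī = 80.8704 in⁴.
Hole 1 (subtracted): ⌀0.4, A = 0.125664 in², x = 1.8 in, Ī = 0.00125664 in⁴.
Hole 2 (subtracted): ⌀0.4, A = 0.125664 in², x = 3.6 in, Ī = 0.00125664 in⁴.
Hole 3 (subtracted): ⌀0.4, A = 0.125664 in², x = 5.4 in, Ī = 0.00125664 in⁴.
By symmetry the centroid is at mid-width, x̄ = 3.6 in.
Transfer each piece to the centroidal y-axis using Ī + A·d² with d = x − 3.6:
  plate: d = 0 in → contributes +80.8704 in⁴
  hole 1: d = -1.8 in → contributes −0.408407 in⁴
  hole 2: d = 0 in → contributes −0.00125664 in⁴
  hole 3: d = 1.8 in → contributes −0.408407 in⁴
Total I = 80.0523 in⁴.

I_y ≈ 80.05 in⁴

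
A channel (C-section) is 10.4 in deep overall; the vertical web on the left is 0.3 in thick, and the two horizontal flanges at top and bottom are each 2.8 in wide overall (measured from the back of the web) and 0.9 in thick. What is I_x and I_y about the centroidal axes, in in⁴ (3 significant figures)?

Split into non-overlapping primitives; take the origin at the lower-left of the bounding box.
Web: 0.3 × 10.4, A = 3.12 in², y = 5.2 in, Ī = 28.122 in⁴.
Top flange (beyond web): 2.5 × 0.9, A = 2.25 in², y = 9.95 in, Ī = 0.15188 in⁴.
Bottom flange (beyond web): 2.5 × 0.9, A = 2.25 in², y = 0.45 in, Ī = 0.15188 in⁴.
By symmetry the centroid is at mid-height, ȳ = 5.2 in.
Transfer each piece to the centroidal x-axis using Ī + A·d² with d = y − 5.2:
  web: d = 0 in → contributes +28.122 in⁴
  top flange (beyond web): d = 4.75 in → contributes +50.918 in⁴
  bottom flange (beyond web): d = -4.75 in → contributes +50.918 in⁴
Total I = 129.96 in⁴.
For the y-axis: x̄ = 0.97677 in.
Repeating about the centroidal y-axis gives I_y = 5.9785 in⁴.

I_x ≈ 130 in⁴, I_y ≈ 5.98 in⁴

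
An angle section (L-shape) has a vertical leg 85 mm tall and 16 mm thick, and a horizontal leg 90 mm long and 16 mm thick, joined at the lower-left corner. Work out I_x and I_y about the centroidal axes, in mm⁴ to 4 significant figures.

I_x ≈ 1.597 × 10⁶ mm⁴, I_y ≈ 1.851 × 10⁶ mm⁴

Split into non-overlapping primitives; take the origin at the lower-left of the bounding box.
Vertical leg: 16 × 85, A = 1 360 mm², y = 42.5 mm, Ī = 818 833 mm⁴.
Horizontal leg (remainder): 74 × 16, A = 1 184 mm², y = 8 mm, Ī = 25258.7 mm⁴.
Centroid: ȳ = ΣA·y / ΣA = 26.4434 mm.
Transfer each piece to the centroidal x-axis using Ī + A·d² with d = y − 26.4434:
  vertical leg: d = 16.0566 mm → contributes +1 169 461 mm⁴
  horizontal leg (remainder): d = -18.4434 mm → contributes +428 007 mm⁴
Total I = 1 597 468 mm⁴.
For the y-axis: x̄ = 28.9434 mm.
Repeating about the centroidal y-axis gives I_y = 1 851 048 mm⁴.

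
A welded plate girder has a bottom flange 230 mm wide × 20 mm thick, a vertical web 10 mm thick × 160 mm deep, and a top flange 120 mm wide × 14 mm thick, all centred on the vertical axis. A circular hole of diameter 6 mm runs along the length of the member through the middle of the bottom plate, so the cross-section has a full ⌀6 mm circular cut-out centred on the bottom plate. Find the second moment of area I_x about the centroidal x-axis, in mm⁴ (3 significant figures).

Treat the section as a set of non-overlapping primitives; coordinates are from the bounding-box lower-left.
Bottom plate: 230 × 20, A = 4 600 mm², y = 10 mm, Ī = 153 333 mm⁴.
Web plate: 10 × 160, A = 1 600 mm², y = 100 mm, Ī = 3 413 333 mm⁴.
Top plate: 120 × 14, A = 1 680 mm², y = 187 mm, Ī = 27 440 mm⁴.
Hole (subtracted): ⌀6, A = 28.274 mm², y = 10 mm, Ī = 63.617 mm⁴.
Centroid: ȳ = ΣA·y / ΣA = 66.212 mm.
Transfer each piece to the centroidal x-axis using Ī + A·d² with d = y − 66.212:
  bottom plate: d = -56.212 mm → contributes +14 688 283 mm⁴
  web plate: d = 33.788 mm → contributes +5 239 956 mm⁴
  top plate: d = 120.79 mm → contributes +24 538 267 mm⁴
  hole: d = -56.212 mm → contributes −89 404 mm⁴
Total I = 44 377 102 mm⁴.

I_x ≈ 4.44 × 10⁷ mm⁴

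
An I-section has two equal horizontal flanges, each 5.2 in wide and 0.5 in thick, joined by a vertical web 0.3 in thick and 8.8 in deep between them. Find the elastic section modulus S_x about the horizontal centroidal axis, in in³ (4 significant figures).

S_x ≈ 26.45 in³

Split into non-overlapping primitives; take the origin at the lower-left of the bounding box.
Bottom flange: 5.2 × 0.5, A = 2.6 in², y = 0.25 in, Ī = 0.0541667 in⁴.
Web: 0.3 × 8.8, A = 2.64 in², y = 4.9 in, Ī = 17.0368 in⁴.
Top flange: 5.2 × 0.5, A = 2.6 in², y = 9.55 in, Ī = 0.0541667 in⁴.
By symmetry the centroid is at mid-height, ȳ = 4.9 in.
Transfer each piece to the horizontal centroidal axis using Ī + A·d² with d = y − 4.9:
  bottom flange: d = -4.65 in → contributes +56.2727 in⁴
  web: d = 0 in → contributes +17.0368 in⁴
  top flange: d = 4.65 in → contributes +56.2727 in⁴
Total I = 129.582 in⁴.
Extreme fibre distance c = 4.9 in; S = I/c = 26.4453 in³.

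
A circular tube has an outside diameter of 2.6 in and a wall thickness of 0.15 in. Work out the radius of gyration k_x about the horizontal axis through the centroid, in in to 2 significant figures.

k_x ≈ 0.87 in

Break the section into simple shapes (no overlaps), measuring from the bottom-left corner of the bounding box.
Outer circle: ⌀2.6, A = 5.309 in², y = 1.3 in, Ī = 2.243 in⁴.
Bore (subtracted): ⌀2.3, A = 4.155 in², y = 1.3 in, Ī = 1.374 in⁴.
By symmetry the centroid is at mid-height, ȳ = 1.3 in.
All pieces are centred on the horizontal axis through the centroid, so I = ΣĪ (holes subtracted) = 0.8695 in⁴.
Radius of gyration: k = √(I/A) = √(0.8695 / 1.155) = 0.8678 in.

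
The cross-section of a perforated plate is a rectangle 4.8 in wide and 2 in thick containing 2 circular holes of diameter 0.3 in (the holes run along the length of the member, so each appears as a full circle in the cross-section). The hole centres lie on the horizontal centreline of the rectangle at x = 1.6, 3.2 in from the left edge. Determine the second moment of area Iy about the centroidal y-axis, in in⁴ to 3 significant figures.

Split into non-overlapping primitives; take the origin at the lower-left of the bounding box.
Plate: 4.8 × 2, A = 9.6 in², x = 2.4 in, Ī = 18.432 in⁴.
Hole 1 (subtracted): ⌀0.3, A = 0.070686 in², x = 1.6 in, Ī = 0.00039761 in⁴.
Hole 2 (subtracted): ⌀0.3, A = 0.070686 in², x = 3.2 in, Ī = 0.00039761 in⁴.
By symmetry the centroid is at mid-width, x̄ = 2.4 in.
Transfer each piece to the centroidal y-axis using Ī + A·d² with d = x − 2.4:
  plate: d = 0 in → contributes +18.432 in⁴
  hole 1: d = -0.8 in → contributes −0.045637 in⁴
  hole 2: d = 0.8 in → contributes −0.045637 in⁴
Total I = 18.341 in⁴.

Iy ≈ 18.3 in⁴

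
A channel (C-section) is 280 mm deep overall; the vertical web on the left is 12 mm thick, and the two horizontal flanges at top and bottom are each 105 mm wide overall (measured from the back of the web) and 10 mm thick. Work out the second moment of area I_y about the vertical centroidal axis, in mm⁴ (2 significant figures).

Break the section into simple shapes (no overlaps), measuring from the bottom-left corner of the bounding box.
Web: 12 × 280, A = 3 360 mm², x = 6 mm, Ī = 40 320 mm⁴.
Top flange (beyond web): 93 × 10, A = 930 mm², x = 58.5 mm, Ī = 670 298 mm⁴.
Bottom flange (beyond web): 93 × 10, A = 930 mm², x = 58.5 mm, Ī = 670 298 mm⁴.
Centroid: x̄ = ΣA·x / ΣA = 24.71 mm.
Transfer each piece to the vertical centroidal axis using Ī + A·d² with d = x − 24.71:
  web: d = -18.71 mm → contributes +1 216 145 mm⁴
  top flange (beyond web): d = 33.79 mm → contributes +1 732 333 mm⁴
  bottom flange (beyond web): d = 33.79 mm → contributes +1 732 333 mm⁴
Total I = 4 680 812 mm⁴.

I_y ≈ 4.7 × 10⁶ mm⁴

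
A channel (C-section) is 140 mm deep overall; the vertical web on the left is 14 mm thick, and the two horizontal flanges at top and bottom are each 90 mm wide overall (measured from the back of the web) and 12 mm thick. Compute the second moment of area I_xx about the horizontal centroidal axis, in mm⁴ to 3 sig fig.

Treat the section as a set of non-overlapping primitives; coordinates are from the bounding-box lower-left.
Web: 14 × 140, A = 1 960 mm², y = 70 mm, Ī = 3 201 333 mm⁴.
Top flange (beyond web): 76 × 12, A = 912 mm², y = 134 mm, Ī = 10 944 mm⁴.
Bottom flange (beyond web): 76 × 12, A = 912 mm², y = 6 mm, Ī = 10 944 mm⁴.
By symmetry the centroid is at mid-height, ȳ = 70 mm.
Transfer each piece to the horizontal centroidal axis using Ī + A·d² with d = y − 70:
  web: d = 0 mm → contributes +3 201 333 mm⁴
  top flange (beyond web): d = 64 mm → contributes +3 746 496 mm⁴
  bottom flange (beyond web): d = -64 mm → contributes +3 746 496 mm⁴
Total I = 10 694 325 mm⁴.

I_xx ≈ 1.07 × 10⁷ mm⁴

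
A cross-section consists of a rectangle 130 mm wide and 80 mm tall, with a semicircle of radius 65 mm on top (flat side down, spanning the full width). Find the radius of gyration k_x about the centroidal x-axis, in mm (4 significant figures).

Break the section into simple shapes (no overlaps), measuring from the bottom-left corner of the bounding box.
Rectangular body: 130 × 80, A = 10 400 mm², y = 40 mm, Ī = 5 546 667 mm⁴.
Semicircular cap: semicircle r = 65, A = 6636.61 mm², y = 107.587 mm, Ī = 1 959 230 mm⁴.
Centroid: ȳ = ΣA·y / ΣA = 66.3285 mm.
Transfer each piece to the centroidal x-axis using Ī + A·d² with d = y − 66.3285:
  rectangular body: d = -26.3285 mm → contributes +12 755 823 mm⁴
  semicircular cap: d = 41.2584 mm → contributes +13 256 440 mm⁴
Total I = 26 012 262 mm⁴.
Radius of gyration: k = √(I/A) = √(26 012 262 / 17036.6) = 39.0749 mm.

k_x ≈ 39.07 mm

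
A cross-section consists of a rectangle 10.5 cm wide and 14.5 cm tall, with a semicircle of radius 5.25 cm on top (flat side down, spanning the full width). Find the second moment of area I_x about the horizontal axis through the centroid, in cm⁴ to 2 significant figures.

I_x ≈ 5800 cm⁴

Treat the section as a set of non-overlapping primitives; coordinates are from the bounding-box lower-left.
Rectangular body: 10.5 × 14.5, A = 152.3 cm², y = 7.25 cm, Ī = 2 668 cm⁴.
Semicircular cap: semicircle r = 5.25, A = 43.3 cm², y = 16.73 cm, Ī = 83.38 cm⁴.
Centroid: ȳ = ΣA·y / ΣA = 9.349 cm.
Transfer each piece to the horizontal axis through the centroid using Ī + A·d² with d = y − 9.349:
  rectangular body: d = -2.099 cm → contributes +3 338 cm⁴
  semicircular cap: d = 7.38 cm → contributes +2 441 cm⁴
Total I = 5 779 cm⁴.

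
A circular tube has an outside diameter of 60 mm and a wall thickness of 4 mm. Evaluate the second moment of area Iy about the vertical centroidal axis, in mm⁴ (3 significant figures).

Iy ≈ 2.77 × 10⁵ mm⁴

Treat the section as a set of non-overlapping primitives; coordinates are from the bounding-box lower-left.
Outer circle: ⌀60, A = 2827.4 mm², x = 30 mm, Ī = 636 173 mm⁴.
Bore (subtracted): ⌀52, A = 2123.7 mm², x = 30 mm, Ī = 358 908 mm⁴.
By symmetry the centroid is at mid-width, x̄ = 30 mm.
All pieces are centred on the vertical centroidal axis, so I = ΣĪ (holes subtracted) = 277 264 mm⁴.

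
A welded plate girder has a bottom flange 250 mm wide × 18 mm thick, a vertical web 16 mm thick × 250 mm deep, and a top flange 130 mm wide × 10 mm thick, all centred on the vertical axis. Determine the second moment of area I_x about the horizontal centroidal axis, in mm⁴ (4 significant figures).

Break the section into simple shapes (no overlaps), measuring from the bottom-left corner of the bounding box.
Bottom plate: 250 × 18, A = 4 500 mm², y = 9 mm, Ī = 121 500 mm⁴.
Web plate: 16 × 250, A = 4 000 mm², y = 143 mm, Ī = 20 833 333 mm⁴.
Top plate: 130 × 10, A = 1 300 mm², y = 273 mm, Ī = 10833.3 mm⁴.
Centroid: ȳ = ΣA·y / ΣA = 98.7143 mm.
Transfer each piece to the horizontal centroidal axis using Ī + A·d² with d = y − 98.7143:
  bottom plate: d = -89.7143 mm → contributes +36 340 439 mm⁴
  web plate: d = 44.2857 mm → contributes +28 678 231 mm⁴
  top plate: d = 174.286 mm → contributes +39 498 997 mm⁴
Total I = 104 517 667 mm⁴.

I_x ≈ 1.045 × 10⁸ mm⁴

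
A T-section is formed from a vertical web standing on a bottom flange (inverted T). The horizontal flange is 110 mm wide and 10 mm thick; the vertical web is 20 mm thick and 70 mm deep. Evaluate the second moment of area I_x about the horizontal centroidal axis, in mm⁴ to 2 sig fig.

Break the section into simple shapes (no overlaps), measuring from the bottom-left corner of the bounding box.
Flange: 110 × 10, A = 1 100 mm², y = 5 mm, Ī = 9 167 mm⁴.
Web: 20 × 70, A = 1 400 mm², y = 45 mm, Ī = 571 667 mm⁴.
Centroid: ȳ = ΣA·y / ΣA = 27.4 mm.
Transfer each piece to the horizontal centroidal axis using Ī + A·d² with d = y − 27.4:
  flange: d = -22.4 mm → contributes +561 103 mm⁴
  web: d = 17.6 mm → contributes +1 005 331 mm⁴
Total I = 1 566 433 mm⁴.

I_x ≈ 1.6 × 10⁶ mm⁴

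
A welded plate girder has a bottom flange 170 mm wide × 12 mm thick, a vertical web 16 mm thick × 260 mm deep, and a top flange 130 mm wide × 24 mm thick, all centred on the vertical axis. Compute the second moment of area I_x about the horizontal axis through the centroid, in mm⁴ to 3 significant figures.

I_x ≈ 1.21 × 10⁸ mm⁴

Break the section into simple shapes (no overlaps), measuring from the bottom-left corner of the bounding box.
Bottom plate: 170 × 12, A = 2 040 mm², y = 6 mm, Ī = 24 480 mm⁴.
Web plate: 16 × 260, A = 4 160 mm², y = 142 mm, Ī = 23 434 667 mm⁴.
Top plate: 130 × 24, A = 3 120 mm², y = 284 mm, Ī = 149 760 mm⁴.
Centroid: ȳ = ΣA·y / ΣA = 159.77 mm.
Transfer each piece to the horizontal axis through the centroid using Ī + A·d² with d = y − 159.77:
  bottom plate: d = -153.77 mm → contributes +48 259 610 mm⁴
  web plate: d = -17.768 mm → contributes +24 748 022 mm⁴
  top plate: d = 124.23 mm → contributes +48 302 374 mm⁴
Total I = 121 310 006 mm⁴.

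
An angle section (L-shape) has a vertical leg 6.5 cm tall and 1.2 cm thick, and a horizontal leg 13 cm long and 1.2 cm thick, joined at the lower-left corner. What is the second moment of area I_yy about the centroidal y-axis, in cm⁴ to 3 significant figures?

I_yy ≈ 378 cm⁴

Decompose the section into non-overlapping parts with the origin at the bottom-left of its bounding rectangle.
Vertical leg: 1.2 × 6.5, A = 7.8 cm², x = 0.6 cm, Ī = 0.936 cm⁴.
Horizontal leg (remainder): 11.8 × 1.2, A = 14.16 cm², x = 7.1 cm, Ī = 164.3 cm⁴.
Centroid: x̄ = ΣA·x / ΣA = 4.7913 cm.
Transfer each piece to the centroidal y-axis using Ī + A·d² with d = x − 4.7913:
  vertical leg: d = -4.1913 cm → contributes +137.96 cm⁴
  horizontal leg (remainder): d = 2.3087 cm → contributes +239.78 cm⁴
Total I = 377.74 cm⁴.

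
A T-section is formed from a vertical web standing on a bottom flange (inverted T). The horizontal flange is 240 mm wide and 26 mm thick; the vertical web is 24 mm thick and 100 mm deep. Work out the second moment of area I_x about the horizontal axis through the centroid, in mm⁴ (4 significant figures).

I_x ≈ 9.231 × 10⁶ mm⁴

Split into non-overlapping primitives; take the origin at the lower-left of the bounding box.
Flange: 240 × 26, A = 6 240 mm², y = 13 mm, Ī = 351 520 mm⁴.
Web: 24 × 100, A = 2 400 mm², y = 76 mm, Ī = 2 000 000 mm⁴.
Centroid: ȳ = ΣA·y / ΣA = 30.5 mm.
Transfer each piece to the horizontal axis through the centroid using Ī + A·d² with d = y − 30.5:
  flange: d = -17.5 mm → contributes +2 262 520 mm⁴
  web: d = 45.5 mm → contributes +6 968 600 mm⁴
Total I = 9 231 120 mm⁴.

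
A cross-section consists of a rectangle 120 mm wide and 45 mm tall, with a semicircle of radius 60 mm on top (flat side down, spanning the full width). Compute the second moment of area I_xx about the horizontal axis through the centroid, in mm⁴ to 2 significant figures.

I_xx ≈ 8.7 × 10⁶ mm⁴

Treat the section as a set of non-overlapping primitives; coordinates are from the bounding-box lower-left.
Rectangular body: 120 × 45, A = 5 400 mm², y = 22.5 mm, Ī = 911 250 mm⁴.
Semicircular cap: semicircle r = 60, A = 5 655 mm², y = 70.46 mm, Ī = 1 422 450 mm⁴.
Centroid: ȳ = ΣA·y / ΣA = 47.04 mm.
Transfer each piece to the horizontal axis through the centroid using Ī + A·d² with d = y − 47.04:
  rectangular body: d = -24.54 mm → contributes +4 161 948 mm⁴
  semicircular cap: d = 23.43 mm → contributes +4 526 638 mm⁴
Total I = 8 688 586 mm⁴.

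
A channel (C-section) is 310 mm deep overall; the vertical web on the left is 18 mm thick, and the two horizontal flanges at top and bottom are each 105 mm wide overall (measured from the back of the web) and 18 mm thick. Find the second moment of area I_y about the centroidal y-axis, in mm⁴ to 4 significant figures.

Decompose the section into non-overlapping parts with the origin at the bottom-left of its bounding rectangle.
Web: 18 × 310, A = 5 580 mm², x = 9 mm, Ī = 150 660 mm⁴.
Top flange (beyond web): 87 × 18, A = 1 566 mm², x = 61.5 mm, Ī = 987 755 mm⁴.
Bottom flange (beyond web): 87 × 18, A = 1 566 mm², x = 61.5 mm, Ī = 987 755 mm⁴.
Centroid: x̄ = ΣA·x / ΣA = 27.874 mm.
Transfer each piece to the centroidal y-axis using Ī + A·d² with d = x − 27.874:
  web: d = -18.874 mm → contributes +2 138 405 mm⁴
  top flange (beyond web): d = 33.626 mm → contributes +2 758 447 mm⁴
  bottom flange (beyond web): d = 33.626 mm → contributes +2 758 447 mm⁴
Total I = 7 655 298 mm⁴.

I_y ≈ 7.655 × 10⁶ mm⁴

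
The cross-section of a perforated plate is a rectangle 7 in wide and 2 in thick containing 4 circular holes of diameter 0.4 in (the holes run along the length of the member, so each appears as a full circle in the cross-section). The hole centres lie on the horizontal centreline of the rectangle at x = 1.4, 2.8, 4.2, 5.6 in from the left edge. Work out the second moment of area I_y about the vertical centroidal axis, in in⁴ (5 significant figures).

Split into non-overlapping primitives; take the origin at the lower-left of the bounding box.
Plate: 7 × 2, A = 14 in², x = 3.5 in, Ī = 57.16667 in⁴.
Hole 1 (subtracted): ⌀0.4, A = 0.1256637 in², x = 1.4 in, Ī = 0.001256637 in⁴.
Hole 2 (subtracted): ⌀0.4, A = 0.1256637 in², x = 2.8 in, Ī = 0.001256637 in⁴.
Hole 3 (subtracted): ⌀0.4, A = 0.1256637 in², x = 4.2 in, Ī = 0.001256637 in⁴.
Hole 4 (subtracted): ⌀0.4, A = 0.1256637 in², x = 5.6 in, Ī = 0.001256637 in⁴.
By symmetry the centroid is at mid-width, x̄ = 3.5 in.
Transfer each piece to the vertical centroidal axis using Ī + A·d² with d = x − 3.5:
  plate: d = 0 in → contributes +57.16667 in⁴
  hole 1: d = -2.1 in → contributes −0.5554336 in⁴
  hole 2: d = -0.7 in → contributes −0.06283185 in⁴
  hole 3: d = 0.7 in → contributes −0.06283185 in⁴
  hole 4: d = 2.1 in → contributes −0.5554336 in⁴
Total I = 55.93014 in⁴.

I_y ≈ 55.930 in⁴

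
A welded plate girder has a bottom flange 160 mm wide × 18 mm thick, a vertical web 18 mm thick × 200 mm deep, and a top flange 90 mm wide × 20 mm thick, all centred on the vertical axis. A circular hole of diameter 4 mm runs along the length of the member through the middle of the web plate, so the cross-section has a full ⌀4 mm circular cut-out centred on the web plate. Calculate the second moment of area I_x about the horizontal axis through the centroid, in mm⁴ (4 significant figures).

Decompose the section into non-overlapping parts with the origin at the bottom-left of its bounding rectangle.
Bottom plate: 160 × 18, A = 2 880 mm², y = 9 mm, Ī = 77 760 mm⁴.
Web plate: 18 × 200, A = 3 600 mm², y = 118 mm, Ī = 12 000 000 mm⁴.
Top plate: 90 × 20, A = 1 800 mm², y = 228 mm, Ī = 60 000 mm⁴.
Hole (subtracted): ⌀4, A = 12.5664 mm², y = 118 mm, Ī = 12.5664 mm⁴.
Centroid: ȳ = ΣA·y / ΣA = 103.979 mm.
Transfer each piece to the horizontal axis through the centroid using Ī + A·d² with d = y − 103.979:
  bottom plate: d = -94.9787 mm → contributes +26 058 117 mm⁴
  web plate: d = 14.0213 mm → contributes +12 707 747 mm⁴
  top plate: d = 124.021 mm → contributes +27 746 300 mm⁴
  hole: d = 14.0213 mm → contributes −2483.07 mm⁴
Total I = 66 509 681 mm⁴.

I_x ≈ 6.651 × 10⁷ mm⁴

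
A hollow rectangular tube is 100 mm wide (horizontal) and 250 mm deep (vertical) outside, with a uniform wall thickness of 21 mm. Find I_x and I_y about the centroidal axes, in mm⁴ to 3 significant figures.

Break the section into simple shapes (no overlaps), measuring from the bottom-left corner of the bounding box.
Outer rectangle: 100 × 250, A = 25 000 mm², y = 125 mm, Ī = 130 208 333 mm⁴.
Inner void (subtracted): 58 × 208, A = 12 064 mm², y = 125 mm, Ī = 43 494 741 mm⁴.
By symmetry the centroid is at mid-height, ȳ = 125 mm.
All pieces are centred on the centroidal x-axis, so I = ΣĪ (holes subtracted) = 86 713 592 mm⁴.
Repeating about the centroidal y-axis gives I_y = 17 451 392 mm⁴.

I_x ≈ 8.67 × 10⁷ mm⁴, I_y ≈ 1.75 × 10⁷ mm⁴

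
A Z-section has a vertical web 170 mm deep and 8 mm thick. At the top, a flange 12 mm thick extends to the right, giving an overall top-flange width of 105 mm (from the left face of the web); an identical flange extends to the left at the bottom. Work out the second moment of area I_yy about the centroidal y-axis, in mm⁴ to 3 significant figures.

I_yy ≈ 8.25 × 10⁶ mm⁴

Break the section into simple shapes (no overlaps), measuring from the bottom-left corner of the bounding box.
Web: 8 × 170, A = 1 360 mm², x = 101 mm, Ī = 7253.3 mm⁴.
Top flange (beyond web): 97 × 12, A = 1 164 mm², x = 153.5 mm, Ī = 912 673 mm⁴.
Bottom flange (beyond web): 97 × 12, A = 1 164 mm², x = 48.5 mm, Ī = 912 673 mm⁴.
Centroid: x̄ = ΣA·x / ΣA = 101 mm.
Transfer each piece to the centroidal y-axis using Ī + A·d² with d = x − 101:
  web: d = 0 mm → contributes +7253.3 mm⁴
  top flange (beyond web): d = 52.5 mm → contributes +4 120 948 mm⁴
  bottom flange (beyond web): d = -52.5 mm → contributes +4 120 948 mm⁴
Total I = 8 249 149 mm⁴.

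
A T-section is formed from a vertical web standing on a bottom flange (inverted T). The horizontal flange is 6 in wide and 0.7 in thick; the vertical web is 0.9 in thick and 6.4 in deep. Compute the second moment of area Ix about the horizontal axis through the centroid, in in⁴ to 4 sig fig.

Break the section into simple shapes (no overlaps), measuring from the bottom-left corner of the bounding box.
Flange: 6 × 0.7, A = 4.2 in², y = 0.35 in, Ī = 0.1715 in⁴.
Web: 0.9 × 6.4, A = 5.76 in², y = 3.9 in, Ī = 19.6608 in⁴.
Centroid: ȳ = ΣA·y / ΣA = 2.40301 in.
Transfer each piece to the horizontal axis through the centroid using Ī + A·d² with d = y − 2.40301:
  flange: d = -2.05301 in → contributes +17.8739 in⁴
  web: d = 1.49699 in → contributes +32.5688 in⁴
Total I = 50.4427 in⁴.

Ix ≈ 50.44 in⁴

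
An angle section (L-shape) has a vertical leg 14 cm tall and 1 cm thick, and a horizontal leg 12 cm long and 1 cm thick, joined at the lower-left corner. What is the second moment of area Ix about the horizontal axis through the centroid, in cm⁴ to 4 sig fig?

Ix ≈ 489.8 cm⁴

Treat the section as a set of non-overlapping primitives; coordinates are from the bounding-box lower-left.
Vertical leg: 1 × 14, A = 14 cm², y = 7 cm, Ī = 228.667 cm⁴.
Horizontal leg (remainder): 11 × 1, A = 11 cm², y = 0.5 cm, Ī = 0.916667 cm⁴.
Centroid: ȳ = ΣA·y / ΣA = 4.14 cm.
Transfer each piece to the horizontal axis through the centroid using Ī + A·d² with d = y − 4.14:
  vertical leg: d = 2.86 cm → contributes +343.181 cm⁴
  horizontal leg (remainder): d = -3.64 cm → contributes +146.662 cm⁴
Total I = 489.843 cm⁴.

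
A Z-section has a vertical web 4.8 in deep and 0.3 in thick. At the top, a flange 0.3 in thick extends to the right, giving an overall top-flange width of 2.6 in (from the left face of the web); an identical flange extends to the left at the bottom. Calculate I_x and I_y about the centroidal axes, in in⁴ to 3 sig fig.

I_x ≈ 9.76 in⁴, I_y ≈ 2.95 in⁴

Split into non-overlapping primitives; take the origin at the lower-left of the bounding box.
Web: 0.3 × 4.8, A = 1.44 in², y = 2.4 in, Ī = 2.7648 in⁴.
Top flange (beyond web): 2.3 × 0.3, A = 0.69 in², y = 4.65 in, Ī = 0.005175 in⁴.
Bottom flange (beyond web): 2.3 × 0.3, A = 0.69 in², y = 0.15 in, Ī = 0.005175 in⁴.
Centroid: ȳ = ΣA·y / ΣA = 2.4 in.
Transfer each piece to the centroidal x-axis using Ī + A·d² with d = y − 2.4:
  web: d = 0 in → contributes +2.7648 in⁴
  top flange (beyond web): d = 2.25 in → contributes +3.4983 in⁴
  bottom flange (beyond web): d = -2.25 in → contributes +3.4983 in⁴
Total I = 9.7614 in⁴.
For the y-axis: x̄ = 2.45 in.
Repeating about the centroidal y-axis gives I_y = 2.9514 in⁴.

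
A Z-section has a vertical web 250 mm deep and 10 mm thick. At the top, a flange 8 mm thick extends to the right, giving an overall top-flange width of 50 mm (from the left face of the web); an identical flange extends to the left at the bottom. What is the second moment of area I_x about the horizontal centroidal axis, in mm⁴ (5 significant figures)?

Treat the section as a set of non-overlapping primitives; coordinates are from the bounding-box lower-left.
Web: 10 × 250, A = 2 500 mm², y = 125 mm, Ī = 13 020 833 mm⁴.
Top flange (beyond web): 40 × 8, A = 320 mm², y = 246 mm, Ī = 1706.667 mm⁴.
Bottom flange (beyond web): 40 × 8, A = 320 mm², y = 4 mm, Ī = 1706.667 mm⁴.
Centroid: ȳ = ΣA·y / ΣA = 125 mm.
Transfer each piece to the horizontal centroidal axis using Ī + A·d² with d = y − 125:
  web: d = 0 mm → contributes +13 020 833 mm⁴
  top flange (beyond web): d = 121 mm → contributes +4 686 827 mm⁴
  bottom flange (beyond web): d = -121 mm → contributes +4 686 827 mm⁴
Total I = 22 394 487 mm⁴.

I_x ≈ 2.2394 × 10⁷ mm⁴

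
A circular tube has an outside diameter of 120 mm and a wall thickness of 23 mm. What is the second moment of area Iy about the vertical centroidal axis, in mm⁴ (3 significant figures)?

Iy ≈ 8.71 × 10⁶ mm⁴

Decompose the section into non-overlapping parts with the origin at the bottom-left of its bounding rectangle.
Outer circle: ⌀120, A = 11 310 mm², x = 60 mm, Ī = 10 178 760 mm⁴.
Bore (subtracted): ⌀74, A = 4300.8 mm², x = 60 mm, Ī = 1 471 963 mm⁴.
By symmetry the centroid is at mid-width, x̄ = 60 mm.
All pieces are centred on the vertical centroidal axis, so I = ΣĪ (holes subtracted) = 8 706 798 mm⁴.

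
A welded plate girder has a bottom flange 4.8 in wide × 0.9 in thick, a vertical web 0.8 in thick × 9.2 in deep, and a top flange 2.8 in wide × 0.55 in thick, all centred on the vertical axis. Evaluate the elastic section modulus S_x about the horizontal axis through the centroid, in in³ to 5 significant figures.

Treat the section as a set of non-overlapping primitives; coordinates are from the bounding-box lower-left.
Bottom plate: 4.8 × 0.9, A = 4.32 in², y = 0.45 in, Ī = 0.2916 in⁴.
Web plate: 0.8 × 9.2, A = 7.36 in², y = 5.5 in, Ī = 51.91253 in⁴.
Top plate: 2.8 × 0.55, A = 1.54 in², y = 10.375 in, Ī = 0.03882083 in⁴.
Centroid: ȳ = ΣA·y / ΣA = 4.417663 in.
Transfer each piece to the horizontal axis through the centroid using Ī + A·d² with d = y − 4.417663:
  bottom plate: d = -3.967663 in → contributes +68.29854 in⁴
  web plate: d = 1.082337 in → contributes +60.53444 in⁴
  top plate: d = 5.957337 in → contributes +54.69322 in⁴
Total I = 183.5262 in⁴.
Extreme fibre distance c = 6.232337 in; S = I/c = 29.44741 in³.

S_x ≈ 29.447 in³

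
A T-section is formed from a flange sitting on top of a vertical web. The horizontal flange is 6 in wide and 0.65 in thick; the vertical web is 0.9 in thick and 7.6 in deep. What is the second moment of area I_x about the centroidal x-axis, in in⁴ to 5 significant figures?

I_x ≈ 75.324 in⁴

Split into non-overlapping primitives; take the origin at the lower-left of the bounding box.
Flange: 6 × 0.65, A = 3.9 in², y = 7.925 in, Ī = 0.1373125 in⁴.
Web: 0.9 × 7.6, A = 6.84 in², y = 3.8 in, Ī = 32.9232 in⁴.
Centroid: ȳ = ΣA·y / ΣA = 5.297905 in.
Transfer each piece to the centroidal x-axis using Ī + A·d² with d = y − 5.297905:
  flange: d = 2.627095 in → contributes +27.05366 in⁴
  web: d = -1.497905 in → contributes +48.27024 in⁴
Total I = 75.3239 in⁴.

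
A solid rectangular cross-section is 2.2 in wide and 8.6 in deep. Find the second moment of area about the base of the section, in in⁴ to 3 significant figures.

The section: 2.2 × 8.6, A = 18.92 in², y = 4.3 in, Ī = 116.61 in⁴.
Transfer it to a horizontal axis along the bottom face using Ī + A·d² with d = y − 0:
  the section: d = 4.3 in → contributes +466.44 in⁴
Total I = 466.44 in⁴.

I_base ≈ 466 in⁴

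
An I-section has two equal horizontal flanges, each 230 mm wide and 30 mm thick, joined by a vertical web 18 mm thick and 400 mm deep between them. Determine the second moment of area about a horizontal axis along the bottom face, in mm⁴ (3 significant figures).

I_base ≈ 1.85 × 10⁹ mm⁴

Treat the section as a set of non-overlapping primitives; coordinates are from the bounding-box lower-left.
Bottom flange: 230 × 30, A = 6 900 mm², y = 15 mm, Ī = 517 500 mm⁴.
Web: 18 × 400, A = 7 200 mm², y = 230 mm, Ī = 96 000 000 mm⁴.
Top flange: 230 × 30, A = 6 900 mm², y = 445 mm, Ī = 517 500 mm⁴.
Transfer each piece to the bottom edge using Ī + A·d² with d = y − 0:
  bottom flange: d = 15 mm → contributes +2 070 000 mm⁴
  web: d = 230 mm → contributes +476 880 000 mm⁴
  top flange: d = 445 mm → contributes +1 366 890 000 mm⁴
Total I = 1 845 840 000 mm⁴.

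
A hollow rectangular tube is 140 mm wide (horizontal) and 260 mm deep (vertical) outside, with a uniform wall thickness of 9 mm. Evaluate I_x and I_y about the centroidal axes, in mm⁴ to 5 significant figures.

I_x ≈ 6.0966 × 10⁷ mm⁴, I_y ≈ 2.2834 × 10⁷ mm⁴

Split into non-overlapping primitives; take the origin at the lower-left of the bounding box.
Outer rectangle: 140 × 260, A = 36 400 mm², y = 130 mm, Ī = 205 053 333 mm⁴.
Inner void (subtracted): 122 × 242, A = 29 524 mm², y = 130 mm, Ī = 144 086 961 mm⁴.
By symmetry the centroid is at mid-height, ȳ = 130 mm.
All pieces are centred on the centroidal x-axis, so I = ΣĪ (holes subtracted) = 60 966 372 mm⁴.
Repeating about the centroidal y-axis gives I_y = 22 833 732 mm⁴.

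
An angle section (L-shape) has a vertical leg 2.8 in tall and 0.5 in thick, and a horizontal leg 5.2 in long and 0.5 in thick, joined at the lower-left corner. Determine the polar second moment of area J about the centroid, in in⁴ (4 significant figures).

Break the section into simple shapes (no overlaps), measuring from the bottom-left corner of the bounding box.
Vertical leg: 0.5 × 2.8, A = 1.4 in², y = 1.4 in, Ī = 0.914667 in⁴.
Horizontal leg (remainder): 4.7 × 0.5, A = 2.35 in², y = 0.25 in, Ī = 0.0489583 in⁴.
Centroid: ȳ = ΣA·y / ΣA = 0.679333 in.
Transfer each piece to the centroidal x-axis using Ī + A·d² with d = y − 0.679333:
  vertical leg: d = 0.720667 in → contributes +1.64177 in⁴
  horizontal leg (remainder): d = -0.429333 in → contributes +0.482127 in⁴
Total I = 2.1239 in⁴.
For the y-axis: x̄ = 1.87933 in.
Repeating about the centroidal y-axis gives I_y = 10.2859 in⁴.
Polar second moment: J = I_x + I_y = 12.4098 in⁴.

J ≈ 12.41 in⁴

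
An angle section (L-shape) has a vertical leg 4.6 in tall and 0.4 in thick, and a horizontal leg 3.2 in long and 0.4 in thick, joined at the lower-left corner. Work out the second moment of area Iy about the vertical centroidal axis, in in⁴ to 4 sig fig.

Split into non-overlapping primitives; take the origin at the lower-left of the bounding box.
Vertical leg: 0.4 × 4.6, A = 1.84 in², x = 0.2 in, Ī = 0.0245333 in⁴.
Horizontal leg (remainder): 2.8 × 0.4, A = 1.12 in², x = 1.8 in, Ī = 0.731733 in⁴.
Centroid: x̄ = ΣA·x / ΣA = 0.805405 in.
Transfer each piece to the vertical centroidal axis using Ī + A·d² with d = x − 0.805405:
  vertical leg: d = -0.605405 in → contributes +0.698922 in⁴
  horizontal leg (remainder): d = 0.994595 in → contributes +1.83966 in⁴
Total I = 2.53858 in⁴.

Iy ≈ 2.539 in⁴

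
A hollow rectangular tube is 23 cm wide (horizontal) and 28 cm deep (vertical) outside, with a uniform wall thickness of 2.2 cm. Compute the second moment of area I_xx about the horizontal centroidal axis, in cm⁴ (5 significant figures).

Break the section into simple shapes (no overlaps), measuring from the bottom-left corner of the bounding box.
Outer rectangle: 23 × 28, A = 644 cm², y = 14 cm, Ī = 42074.67 cm⁴.
Inner void (subtracted): 18.6 × 23.6, A = 438.96 cm², y = 14 cm, Ī = 20373.6 cm⁴.
By symmetry the centroid is at mid-height, ȳ = 14 cm.
All pieces are centred on the horizontal centroidal axis, so I = ΣĪ (holes subtracted) = 21701.07 cm⁴.

I_xx ≈ 2.1701 × 10⁴ cm⁴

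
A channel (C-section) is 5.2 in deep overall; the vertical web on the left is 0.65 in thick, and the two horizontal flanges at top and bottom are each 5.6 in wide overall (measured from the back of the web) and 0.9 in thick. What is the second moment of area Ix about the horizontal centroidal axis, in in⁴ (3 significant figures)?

Ix ≈ 49.4 in⁴

Decompose the section into non-overlapping parts with the origin at the bottom-left of its bounding rectangle.
Web: 0.65 × 5.2, A = 3.38 in², y = 2.6 in, Ī = 7.6163 in⁴.
Top flange (beyond web): 4.95 × 0.9, A = 4.455 in², y = 4.75 in, Ī = 0.30071 in⁴.
Bottom flange (beyond web): 4.95 × 0.9, A = 4.455 in², y = 0.45 in, Ī = 0.30071 in⁴.
By symmetry the centroid is at mid-height, ȳ = 2.6 in.
Transfer each piece to the horizontal centroidal axis using Ī + A·d² with d = y − 2.6:
  web: d = 0 in → contributes +7.6163 in⁴
  top flange (beyond web): d = 2.15 in → contributes +20.894 in⁴
  bottom flange (beyond web): d = -2.15 in → contributes +20.894 in⁴
Total I = 49.404 in⁴.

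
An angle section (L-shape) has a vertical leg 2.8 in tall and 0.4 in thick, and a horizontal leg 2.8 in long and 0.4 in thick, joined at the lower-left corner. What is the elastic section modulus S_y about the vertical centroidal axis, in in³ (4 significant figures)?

Split into non-overlapping primitives; take the origin at the lower-left of the bounding box.
Vertical leg: 0.4 × 2.8, A = 1.12 in², x = 0.2 in, Ī = 0.0149333 in⁴.
Horizontal leg (remainder): 2.4 × 0.4, A = 0.96 in², x = 1.6 in, Ī = 0.4608 in⁴.
Centroid: x̄ = ΣA·x / ΣA = 0.846154 in.
Transfer each piece to the vertical centroidal axis using Ī + A·d² with d = x − 0.846154:
  vertical leg: d = -0.646154 in → contributes +0.48255 in⁴
  horizontal leg (remainder): d = 0.753846 in → contributes +1.00635 in⁴
Total I = 1.4889 in⁴.
Extreme fibre distance c = 1.95385 in; S = I/c = 0.762037 in³.

S_y ≈ 0.7620 in³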